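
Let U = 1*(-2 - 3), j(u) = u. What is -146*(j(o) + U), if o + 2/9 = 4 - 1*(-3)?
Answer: -2336/9 ≈ -259.56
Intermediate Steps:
o = 61/9 (o = -2/9 + (4 - 1*(-3)) = -2/9 + (4 + 3) = -2/9 + 7 = 61/9 ≈ 6.7778)
U = -5 (U = 1*(-5) = -5)
-146*(j(o) + U) = -146*(61/9 - 5) = -146*16/9 = -2336/9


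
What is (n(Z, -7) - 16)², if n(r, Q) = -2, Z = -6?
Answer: 324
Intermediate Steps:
(n(Z, -7) - 16)² = (-2 - 16)² = (-18)² = 324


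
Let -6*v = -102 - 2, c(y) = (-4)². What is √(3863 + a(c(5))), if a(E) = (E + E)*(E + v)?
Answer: √44367/3 ≈ 70.212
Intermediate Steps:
c(y) = 16
v = 52/3 (v = -(-102 - 2)/6 = -⅙*(-104) = 52/3 ≈ 17.333)
a(E) = 2*E*(52/3 + E) (a(E) = (E + E)*(E + 52/3) = (2*E)*(52/3 + E) = 2*E*(52/3 + E))
√(3863 + a(c(5))) = √(3863 + (⅔)*16*(52 + 3*16)) = √(3863 + (⅔)*16*(52 + 48)) = √(3863 + (⅔)*16*100) = √(3863 + 3200/3) = √(14789/3) = √44367/3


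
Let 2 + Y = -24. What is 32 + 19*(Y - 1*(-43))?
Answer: 355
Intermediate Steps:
Y = -26 (Y = -2 - 24 = -26)
32 + 19*(Y - 1*(-43)) = 32 + 19*(-26 - 1*(-43)) = 32 + 19*(-26 + 43) = 32 + 19*17 = 32 + 323 = 355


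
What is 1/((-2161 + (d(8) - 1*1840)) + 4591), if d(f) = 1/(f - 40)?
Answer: 32/18879 ≈ 0.0016950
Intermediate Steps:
d(f) = 1/(-40 + f)
1/((-2161 + (d(8) - 1*1840)) + 4591) = 1/((-2161 + (1/(-40 + 8) - 1*1840)) + 4591) = 1/((-2161 + (1/(-32) - 1840)) + 4591) = 1/((-2161 + (-1/32 - 1840)) + 4591) = 1/((-2161 - 58881/32) + 4591) = 1/(-128033/32 + 4591) = 1/(18879/32) = 32/18879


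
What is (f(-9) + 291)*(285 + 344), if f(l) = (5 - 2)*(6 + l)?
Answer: 177378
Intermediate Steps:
f(l) = 18 + 3*l (f(l) = 3*(6 + l) = 18 + 3*l)
(f(-9) + 291)*(285 + 344) = ((18 + 3*(-9)) + 291)*(285 + 344) = ((18 - 27) + 291)*629 = (-9 + 291)*629 = 282*629 = 177378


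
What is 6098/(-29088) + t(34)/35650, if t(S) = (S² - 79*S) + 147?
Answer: -64405601/259246800 ≈ -0.24843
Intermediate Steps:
t(S) = 147 + S² - 79*S
6098/(-29088) + t(34)/35650 = 6098/(-29088) + (147 + 34² - 79*34)/35650 = 6098*(-1/29088) + (147 + 1156 - 2686)*(1/35650) = -3049/14544 - 1383*1/35650 = -3049/14544 - 1383/35650 = -64405601/259246800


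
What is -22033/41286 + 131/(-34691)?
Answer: -769755269/1432252626 ≈ -0.53744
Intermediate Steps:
-22033/41286 + 131/(-34691) = -22033*1/41286 + 131*(-1/34691) = -22033/41286 - 131/34691 = -769755269/1432252626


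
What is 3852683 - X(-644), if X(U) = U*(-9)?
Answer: 3846887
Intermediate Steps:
X(U) = -9*U
3852683 - X(-644) = 3852683 - (-9)*(-644) = 3852683 - 1*5796 = 3852683 - 5796 = 3846887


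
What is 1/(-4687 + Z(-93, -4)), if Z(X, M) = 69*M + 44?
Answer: -1/4919 ≈ -0.00020329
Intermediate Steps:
Z(X, M) = 44 + 69*M
1/(-4687 + Z(-93, -4)) = 1/(-4687 + (44 + 69*(-4))) = 1/(-4687 + (44 - 276)) = 1/(-4687 - 232) = 1/(-4919) = -1/4919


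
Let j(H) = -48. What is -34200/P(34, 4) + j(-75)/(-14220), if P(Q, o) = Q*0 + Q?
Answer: -20263432/20145 ≈ -1005.9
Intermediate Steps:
P(Q, o) = Q (P(Q, o) = 0 + Q = Q)
-34200/P(34, 4) + j(-75)/(-14220) = -34200/34 - 48/(-14220) = -34200*1/34 - 48*(-1/14220) = -17100/17 + 4/1185 = -20263432/20145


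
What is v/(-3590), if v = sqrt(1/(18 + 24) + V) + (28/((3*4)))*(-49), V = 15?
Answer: 343/10770 - sqrt(26502)/150780 ≈ 0.030768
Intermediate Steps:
v = -343/3 + sqrt(26502)/42 (v = sqrt(1/(18 + 24) + 15) + (28/((3*4)))*(-49) = sqrt(1/42 + 15) + (28/12)*(-49) = sqrt(1/42 + 15) + (28*(1/12))*(-49) = sqrt(631/42) + (7/3)*(-49) = sqrt(26502)/42 - 343/3 = -343/3 + sqrt(26502)/42 ≈ -110.46)
v/(-3590) = (-343/3 + sqrt(26502)/42)/(-3590) = (-343/3 + sqrt(26502)/42)*(-1/3590) = 343/10770 - sqrt(26502)/150780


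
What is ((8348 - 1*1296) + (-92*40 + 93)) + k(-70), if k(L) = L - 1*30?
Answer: 3365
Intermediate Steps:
k(L) = -30 + L (k(L) = L - 30 = -30 + L)
((8348 - 1*1296) + (-92*40 + 93)) + k(-70) = ((8348 - 1*1296) + (-92*40 + 93)) + (-30 - 70) = ((8348 - 1296) + (-3680 + 93)) - 100 = (7052 - 3587) - 100 = 3465 - 100 = 3365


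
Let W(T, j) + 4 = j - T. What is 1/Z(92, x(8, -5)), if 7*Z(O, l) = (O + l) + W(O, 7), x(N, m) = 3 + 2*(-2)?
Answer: 7/2 ≈ 3.5000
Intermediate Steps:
x(N, m) = -1 (x(N, m) = 3 - 4 = -1)
W(T, j) = -4 + j - T (W(T, j) = -4 + (j - T) = -4 + j - T)
Z(O, l) = 3/7 + l/7 (Z(O, l) = ((O + l) + (-4 + 7 - O))/7 = ((O + l) + (3 - O))/7 = (3 + l)/7 = 3/7 + l/7)
1/Z(92, x(8, -5)) = 1/(3/7 + (1/7)*(-1)) = 1/(3/7 - 1/7) = 1/(2/7) = 7/2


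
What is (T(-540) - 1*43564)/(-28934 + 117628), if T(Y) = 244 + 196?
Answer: -21562/44347 ≈ -0.48621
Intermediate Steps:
T(Y) = 440
(T(-540) - 1*43564)/(-28934 + 117628) = (440 - 1*43564)/(-28934 + 117628) = (440 - 43564)/88694 = -43124*1/88694 = -21562/44347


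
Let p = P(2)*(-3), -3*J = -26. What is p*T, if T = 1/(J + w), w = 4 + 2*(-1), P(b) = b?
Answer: -9/16 ≈ -0.56250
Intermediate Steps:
J = 26/3 (J = -⅓*(-26) = 26/3 ≈ 8.6667)
p = -6 (p = 2*(-3) = -6)
w = 2 (w = 4 - 2 = 2)
T = 3/32 (T = 1/(26/3 + 2) = 1/(32/3) = 3/32 ≈ 0.093750)
p*T = -6*3/32 = -9/16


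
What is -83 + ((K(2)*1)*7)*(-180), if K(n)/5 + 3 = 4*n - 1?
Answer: -25283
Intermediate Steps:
K(n) = -20 + 20*n (K(n) = -15 + 5*(4*n - 1) = -15 + 5*(-1 + 4*n) = -15 + (-5 + 20*n) = -20 + 20*n)
-83 + ((K(2)*1)*7)*(-180) = -83 + (((-20 + 20*2)*1)*7)*(-180) = -83 + (((-20 + 40)*1)*7)*(-180) = -83 + ((20*1)*7)*(-180) = -83 + (20*7)*(-180) = -83 + 140*(-180) = -83 - 25200 = -25283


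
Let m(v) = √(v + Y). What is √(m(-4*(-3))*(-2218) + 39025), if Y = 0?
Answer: √(39025 - 4436*√3) ≈ 177.04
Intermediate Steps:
m(v) = √v (m(v) = √(v + 0) = √v)
√(m(-4*(-3))*(-2218) + 39025) = √(√(-4*(-3))*(-2218) + 39025) = √(√12*(-2218) + 39025) = √((2*√3)*(-2218) + 39025) = √(-4436*√3 + 39025) = √(39025 - 4436*√3)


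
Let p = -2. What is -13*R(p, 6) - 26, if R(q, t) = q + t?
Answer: -78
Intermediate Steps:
-13*R(p, 6) - 26 = -13*(-2 + 6) - 26 = -13*4 - 26 = -52 - 26 = -78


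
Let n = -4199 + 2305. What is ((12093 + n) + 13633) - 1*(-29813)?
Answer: 53645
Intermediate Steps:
n = -1894
((12093 + n) + 13633) - 1*(-29813) = ((12093 - 1894) + 13633) - 1*(-29813) = (10199 + 13633) + 29813 = 23832 + 29813 = 53645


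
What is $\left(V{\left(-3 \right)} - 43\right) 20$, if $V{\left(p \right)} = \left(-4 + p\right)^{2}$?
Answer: $120$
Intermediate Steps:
$\left(V{\left(-3 \right)} - 43\right) 20 = \left(\left(-4 - 3\right)^{2} - 43\right) 20 = \left(\left(-7\right)^{2} - 43\right) 20 = \left(49 - 43\right) 20 = 6 \cdot 20 = 120$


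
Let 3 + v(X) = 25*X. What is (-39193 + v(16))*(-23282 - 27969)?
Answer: 1988333796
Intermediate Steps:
v(X) = -3 + 25*X
(-39193 + v(16))*(-23282 - 27969) = (-39193 + (-3 + 25*16))*(-23282 - 27969) = (-39193 + (-3 + 400))*(-51251) = (-39193 + 397)*(-51251) = -38796*(-51251) = 1988333796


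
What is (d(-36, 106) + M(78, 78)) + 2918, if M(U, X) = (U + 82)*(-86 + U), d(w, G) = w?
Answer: 1602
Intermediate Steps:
M(U, X) = (-86 + U)*(82 + U) (M(U, X) = (82 + U)*(-86 + U) = (-86 + U)*(82 + U))
(d(-36, 106) + M(78, 78)) + 2918 = (-36 + (-7052 + 78² - 4*78)) + 2918 = (-36 + (-7052 + 6084 - 312)) + 2918 = (-36 - 1280) + 2918 = -1316 + 2918 = 1602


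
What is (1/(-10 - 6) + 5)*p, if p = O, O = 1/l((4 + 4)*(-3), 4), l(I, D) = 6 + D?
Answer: 79/160 ≈ 0.49375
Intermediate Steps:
O = ⅒ (O = 1/(6 + 4) = 1/10 = ⅒ ≈ 0.10000)
p = ⅒ ≈ 0.10000
(1/(-10 - 6) + 5)*p = (1/(-10 - 6) + 5)*(⅒) = (1/(-16) + 5)*(⅒) = (-1/16 + 5)*(⅒) = (79/16)*(⅒) = 79/160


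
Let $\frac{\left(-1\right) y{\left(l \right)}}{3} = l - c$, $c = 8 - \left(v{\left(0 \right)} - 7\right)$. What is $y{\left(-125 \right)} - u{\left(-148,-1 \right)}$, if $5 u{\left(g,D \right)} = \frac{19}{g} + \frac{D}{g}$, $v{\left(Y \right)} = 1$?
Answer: $\frac{154299}{370} \approx 417.02$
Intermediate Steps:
$u{\left(g,D \right)} = \frac{19}{5 g} + \frac{D}{5 g}$ ($u{\left(g,D \right)} = \frac{\frac{19}{g} + \frac{D}{g}}{5} = \frac{19}{5 g} + \frac{D}{5 g}$)
$c = 14$ ($c = 8 - \left(1 - 7\right) = 8 - -6 = 8 + 6 = 14$)
$y{\left(l \right)} = 42 - 3 l$ ($y{\left(l \right)} = - 3 \left(l - 14\right) = - 3 \left(-14 + l\right) = 42 - 3 l$)
$y{\left(-125 \right)} - u{\left(-148,-1 \right)} = \left(42 - -375\right) - \frac{19 - 1}{5 \left(-148\right)} = \left(42 + 375\right) - \frac{1}{5} \left(- \frac{1}{148}\right) 18 = 417 - - \frac{9}{370} = 417 + \frac{9}{370} = \frac{154299}{370}$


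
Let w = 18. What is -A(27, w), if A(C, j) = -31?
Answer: 31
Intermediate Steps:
-A(27, w) = -1*(-31) = 31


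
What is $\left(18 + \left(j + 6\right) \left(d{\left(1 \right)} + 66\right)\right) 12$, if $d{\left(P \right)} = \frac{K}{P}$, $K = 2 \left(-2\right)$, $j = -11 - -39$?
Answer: $25512$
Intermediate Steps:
$j = 28$ ($j = -11 + 39 = 28$)
$K = -4$
$d{\left(P \right)} = - \frac{4}{P}$
$\left(18 + \left(j + 6\right) \left(d{\left(1 \right)} + 66\right)\right) 12 = \left(18 + \left(28 + 6\right) \left(- \frac{4}{1} + 66\right)\right) 12 = \left(18 + 34 \left(\left(-4\right) 1 + 66\right)\right) 12 = \left(18 + 34 \left(-4 + 66\right)\right) 12 = \left(18 + 34 \cdot 62\right) 12 = \left(18 + 2108\right) 12 = 2126 \cdot 12 = 25512$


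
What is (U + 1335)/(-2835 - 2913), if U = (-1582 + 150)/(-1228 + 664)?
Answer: -188593/810468 ≈ -0.23270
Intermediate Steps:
U = 358/141 (U = -1432/(-564) = -1432*(-1/564) = 358/141 ≈ 2.5390)
(U + 1335)/(-2835 - 2913) = (358/141 + 1335)/(-2835 - 2913) = (188593/141)/(-5748) = (188593/141)*(-1/5748) = -188593/810468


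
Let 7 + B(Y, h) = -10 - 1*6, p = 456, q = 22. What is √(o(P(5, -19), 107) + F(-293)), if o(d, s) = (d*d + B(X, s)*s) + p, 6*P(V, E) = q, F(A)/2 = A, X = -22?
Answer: I*√23198/3 ≈ 50.77*I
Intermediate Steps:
F(A) = 2*A
B(Y, h) = -23 (B(Y, h) = -7 + (-10 - 1*6) = -7 + (-10 - 6) = -7 - 16 = -23)
P(V, E) = 11/3 (P(V, E) = (⅙)*22 = 11/3)
o(d, s) = 456 + d² - 23*s (o(d, s) = (d*d - 23*s) + 456 = (d² - 23*s) + 456 = 456 + d² - 23*s)
√(o(P(5, -19), 107) + F(-293)) = √((456 + (11/3)² - 23*107) + 2*(-293)) = √((456 + 121/9 - 2461) - 586) = √(-17924/9 - 586) = √(-23198/9) = I*√23198/3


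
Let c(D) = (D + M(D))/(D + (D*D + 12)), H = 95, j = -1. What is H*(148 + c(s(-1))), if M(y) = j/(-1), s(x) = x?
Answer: 14060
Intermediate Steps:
M(y) = 1 (M(y) = -1/(-1) = -1*(-1) = 1)
c(D) = (1 + D)/(12 + D + D²) (c(D) = (D + 1)/(D + (D*D + 12)) = (1 + D)/(D + (D² + 12)) = (1 + D)/(D + (12 + D²)) = (1 + D)/(12 + D + D²))
H*(148 + c(s(-1))) = 95*(148 + (1 - 1)/(12 - 1 + (-1)²)) = 95*(148 + 0/(12 - 1 + 1)) = 95*(148 + 0/12) = 95*(148 + (1/12)*0) = 95*(148 + 0) = 95*148 = 14060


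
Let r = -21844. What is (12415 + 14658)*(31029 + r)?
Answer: 248665505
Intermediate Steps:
(12415 + 14658)*(31029 + r) = (12415 + 14658)*(31029 - 21844) = 27073*9185 = 248665505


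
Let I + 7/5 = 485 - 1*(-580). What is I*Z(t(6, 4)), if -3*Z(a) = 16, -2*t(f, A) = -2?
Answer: -85088/15 ≈ -5672.5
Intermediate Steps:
I = 5318/5 (I = -7/5 + (485 - 1*(-580)) = -7/5 + (485 + 580) = -7/5 + 1065 = 5318/5 ≈ 1063.6)
t(f, A) = 1 (t(f, A) = -½*(-2) = 1)
Z(a) = -16/3 (Z(a) = -⅓*16 = -16/3)
I*Z(t(6, 4)) = (5318/5)*(-16/3) = -85088/15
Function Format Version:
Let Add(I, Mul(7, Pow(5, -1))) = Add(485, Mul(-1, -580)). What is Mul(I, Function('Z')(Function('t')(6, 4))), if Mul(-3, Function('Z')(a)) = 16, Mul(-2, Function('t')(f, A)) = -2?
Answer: Rational(-85088, 15) ≈ -5672.5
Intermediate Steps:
I = Rational(5318, 5) (I = Add(Rational(-7, 5), Add(485, Mul(-1, -580))) = Add(Rational(-7, 5), Add(485, 580)) = Add(Rational(-7, 5), 1065) = Rational(5318, 5) ≈ 1063.6)
Function('t')(f, A) = 1 (Function('t')(f, A) = Mul(Rational(-1, 2), -2) = 1)
Function('Z')(a) = Rational(-16, 3) (Function('Z')(a) = Mul(Rational(-1, 3), 16) = Rational(-16, 3))
Mul(I, Function('Z')(Function('t')(6, 4))) = Mul(Rational(5318, 5), Rational(-16, 3)) = Rational(-85088, 15)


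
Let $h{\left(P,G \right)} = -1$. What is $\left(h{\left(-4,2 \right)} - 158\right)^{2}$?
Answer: $25281$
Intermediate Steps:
$\left(h{\left(-4,2 \right)} - 158\right)^{2} = \left(-1 - 158\right)^{2} = \left(-159\right)^{2} = 25281$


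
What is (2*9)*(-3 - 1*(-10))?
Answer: 126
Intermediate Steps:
(2*9)*(-3 - 1*(-10)) = 18*(-3 + 10) = 18*7 = 126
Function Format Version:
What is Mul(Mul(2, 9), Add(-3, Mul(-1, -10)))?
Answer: 126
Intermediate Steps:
Mul(Mul(2, 9), Add(-3, Mul(-1, -10))) = Mul(18, Add(-3, 10)) = Mul(18, 7) = 126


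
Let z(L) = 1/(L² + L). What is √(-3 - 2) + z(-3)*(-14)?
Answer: -7/3 + I*√5 ≈ -2.3333 + 2.2361*I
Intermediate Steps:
z(L) = 1/(L + L²)
√(-3 - 2) + z(-3)*(-14) = √(-3 - 2) + (1/((-3)*(1 - 3)))*(-14) = √(-5) - ⅓/(-2)*(-14) = I*√5 - ⅓*(-½)*(-14) = I*√5 + (⅙)*(-14) = I*√5 - 7/3 = -7/3 + I*√5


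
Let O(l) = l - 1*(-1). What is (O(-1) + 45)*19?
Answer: 855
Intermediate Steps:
O(l) = 1 + l (O(l) = l + 1 = 1 + l)
(O(-1) + 45)*19 = ((1 - 1) + 45)*19 = (0 + 45)*19 = 45*19 = 855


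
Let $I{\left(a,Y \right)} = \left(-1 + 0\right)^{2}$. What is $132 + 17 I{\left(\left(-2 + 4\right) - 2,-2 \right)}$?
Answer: $149$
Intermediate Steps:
$I{\left(a,Y \right)} = 1$ ($I{\left(a,Y \right)} = \left(-1\right)^{2} = 1$)
$132 + 17 I{\left(\left(-2 + 4\right) - 2,-2 \right)} = 132 + 17 \cdot 1 = 132 + 17 = 149$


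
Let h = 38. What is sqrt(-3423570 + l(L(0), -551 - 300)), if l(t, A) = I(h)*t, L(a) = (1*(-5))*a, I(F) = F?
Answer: I*sqrt(3423570) ≈ 1850.3*I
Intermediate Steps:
L(a) = -5*a
l(t, A) = 38*t
sqrt(-3423570 + l(L(0), -551 - 300)) = sqrt(-3423570 + 38*(-5*0)) = sqrt(-3423570 + 38*0) = sqrt(-3423570 + 0) = sqrt(-3423570) = I*sqrt(3423570)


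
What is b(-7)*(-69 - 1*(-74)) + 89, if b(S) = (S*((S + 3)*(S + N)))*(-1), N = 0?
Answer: 1069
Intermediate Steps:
b(S) = -S**2*(3 + S) (b(S) = (S*((S + 3)*(S + 0)))*(-1) = (S*((3 + S)*S))*(-1) = (S*(S*(3 + S)))*(-1) = (S**2*(3 + S))*(-1) = -S**2*(3 + S))
b(-7)*(-69 - 1*(-74)) + 89 = (-1*(-7)**2*(3 - 7))*(-69 - 1*(-74)) + 89 = (-1*49*(-4))*(-69 + 74) + 89 = 196*5 + 89 = 980 + 89 = 1069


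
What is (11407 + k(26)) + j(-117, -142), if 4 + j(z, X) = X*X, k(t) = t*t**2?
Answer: 49143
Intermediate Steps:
k(t) = t**3
j(z, X) = -4 + X**2 (j(z, X) = -4 + X*X = -4 + X**2)
(11407 + k(26)) + j(-117, -142) = (11407 + 26**3) + (-4 + (-142)**2) = (11407 + 17576) + (-4 + 20164) = 28983 + 20160 = 49143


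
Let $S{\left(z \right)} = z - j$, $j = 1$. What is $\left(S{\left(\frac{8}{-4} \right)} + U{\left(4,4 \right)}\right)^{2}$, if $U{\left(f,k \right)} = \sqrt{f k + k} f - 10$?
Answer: $489 - 208 \sqrt{5} \approx 23.898$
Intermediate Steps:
$S{\left(z \right)} = -1 + z$ ($S{\left(z \right)} = z - 1 = -1 + z$)
$U{\left(f,k \right)} = -10 + f \sqrt{k + f k}$ ($U{\left(f,k \right)} = \sqrt{k + f k} f - 10 = f \sqrt{k + f k} - 10 = -10 + f \sqrt{k + f k}$)
$\left(S{\left(\frac{8}{-4} \right)} + U{\left(4,4 \right)}\right)^{2} = \left(\left(-1 + \frac{8}{-4}\right) - \left(10 - 4 \sqrt{4 \left(1 + 4\right)}\right)\right)^{2} = \left(\left(-1 + 8 \left(- \frac{1}{4}\right)\right) - \left(10 - 4 \sqrt{4 \cdot 5}\right)\right)^{2} = \left(\left(-1 - 2\right) - \left(10 - 4 \sqrt{20}\right)\right)^{2} = \left(-3 - \left(10 - 4 \cdot 2 \sqrt{5}\right)\right)^{2} = \left(-3 - \left(10 - 8 \sqrt{5}\right)\right)^{2} = \left(-13 + 8 \sqrt{5}\right)^{2}$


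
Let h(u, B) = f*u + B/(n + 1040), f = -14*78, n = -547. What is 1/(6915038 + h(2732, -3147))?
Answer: 493/1938321995 ≈ 2.5434e-7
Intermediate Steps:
f = -1092
h(u, B) = -1092*u + B/493 (h(u, B) = -1092*u + B/(-547 + 1040) = -1092*u + B/493)
1/(6915038 + h(2732, -3147)) = 1/(6915038 + (-1092*2732 + (1/493)*(-3147))) = 1/(6915038 + (-2983344 - 3147/493)) = 1/(6915038 - 1470791739/493) = 1/(1938321995/493) = 493/1938321995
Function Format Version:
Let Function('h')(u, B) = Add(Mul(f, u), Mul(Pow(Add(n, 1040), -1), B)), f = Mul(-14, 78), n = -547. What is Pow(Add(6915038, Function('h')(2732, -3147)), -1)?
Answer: Rational(493, 1938321995) ≈ 2.5434e-7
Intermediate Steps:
f = -1092
Function('h')(u, B) = Add(Mul(-1092, u), Mul(Rational(1, 493), B)) (Function('h')(u, B) = Add(Mul(-1092, u), Mul(Pow(Add(-547, 1040), -1), B)) = Add(Mul(-1092, u), Mul(Pow(493, -1), B)) = Add(Mul(-1092, u), Mul(Rational(1, 493), B)))
Pow(Add(6915038, Function('h')(2732, -3147)), -1) = Pow(Add(6915038, Add(Mul(-1092, 2732), Mul(Rational(1, 493), -3147))), -1) = Pow(Add(6915038, Add(-2983344, Rational(-3147, 493))), -1) = Pow(Add(6915038, Rational(-1470791739, 493)), -1) = Pow(Rational(1938321995, 493), -1) = Rational(493, 1938321995)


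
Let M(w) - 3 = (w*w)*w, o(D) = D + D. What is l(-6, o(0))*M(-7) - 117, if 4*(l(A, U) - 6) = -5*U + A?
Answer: -1647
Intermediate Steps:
o(D) = 2*D
l(A, U) = 6 - 5*U/4 + A/4 (l(A, U) = 6 + (-5*U + A)/4 = 6 + (A - 5*U)/4 = 6 + (-5*U/4 + A/4) = 6 - 5*U/4 + A/4)
M(w) = 3 + w**3 (M(w) = 3 + (w*w)*w = 3 + w**2*w = 3 + w**3)
l(-6, o(0))*M(-7) - 117 = (6 - 5*0/2 + (1/4)*(-6))*(3 + (-7)**3) - 117 = (6 - 5/4*0 - 3/2)*(3 - 343) - 117 = (6 + 0 - 3/2)*(-340) - 117 = (9/2)*(-340) - 117 = -1530 - 117 = -1647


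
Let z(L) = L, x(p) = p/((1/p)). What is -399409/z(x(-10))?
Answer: -399409/100 ≈ -3994.1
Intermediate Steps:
x(p) = p² (x(p) = p/(1/p) = p*p = p²)
-399409/z(x(-10)) = -399409/((-10)²) = -399409/100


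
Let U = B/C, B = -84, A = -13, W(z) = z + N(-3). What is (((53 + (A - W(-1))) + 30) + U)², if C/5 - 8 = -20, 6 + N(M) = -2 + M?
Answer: 173889/25 ≈ 6955.6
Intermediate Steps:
N(M) = -8 + M (N(M) = -6 + (-2 + M) = -8 + M)
W(z) = -11 + z (W(z) = z + (-8 - 3) = z - 11 = -11 + z)
C = -60 (C = 40 + 5*(-20) = 40 - 100 = -60)
U = 7/5 (U = -84/(-60) = -84*(-1/60) = 7/5 ≈ 1.4000)
(((53 + (A - W(-1))) + 30) + U)² = (((53 + (-13 - (-11 - 1))) + 30) + 7/5)² = (((53 + (-13 - 1*(-12))) + 30) + 7/5)² = (((53 + (-13 + 12)) + 30) + 7/5)² = (((53 - 1) + 30) + 7/5)² = ((52 + 30) + 7/5)² = (82 + 7/5)² = (417/5)² = 173889/25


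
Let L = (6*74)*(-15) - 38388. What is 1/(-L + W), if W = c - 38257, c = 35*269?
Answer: 1/16206 ≈ 6.1706e-5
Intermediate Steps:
L = -45048 (L = 444*(-15) - 38388 = -6660 - 38388 = -45048)
c = 9415
W = -28842 (W = 9415 - 38257 = -28842)
1/(-L + W) = 1/(-1*(-45048) - 28842) = 1/(45048 - 28842) = 1/16206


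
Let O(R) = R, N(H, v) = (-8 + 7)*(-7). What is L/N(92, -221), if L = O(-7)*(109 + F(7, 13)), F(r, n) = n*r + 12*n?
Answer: -356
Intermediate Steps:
N(H, v) = 7 (N(H, v) = -1*(-7) = 7)
F(r, n) = 12*n + n*r
L = -2492 (L = -7*(109 + 13*(12 + 7)) = -7*(109 + 13*19) = -7*(109 + 247) = -7*356 = -2492)
L/N(92, -221) = -2492/7 = -2492*⅐ = -356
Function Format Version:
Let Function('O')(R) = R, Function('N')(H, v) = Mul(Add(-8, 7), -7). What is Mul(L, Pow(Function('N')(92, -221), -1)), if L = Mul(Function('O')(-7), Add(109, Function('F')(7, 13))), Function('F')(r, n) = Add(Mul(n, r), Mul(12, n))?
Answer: -356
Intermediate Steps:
Function('N')(H, v) = 7 (Function('N')(H, v) = Mul(-1, -7) = 7)
Function('F')(r, n) = Add(Mul(12, n), Mul(n, r))
L = -2492 (L = Mul(-7, Add(109, Mul(13, Add(12, 7)))) = Mul(-7, Add(109, Mul(13, 19))) = Mul(-7, Add(109, 247)) = Mul(-7, 356) = -2492)
Mul(L, Pow(Function('N')(92, -221), -1)) = Mul(-2492, Pow(7, -1)) = Mul(-2492, Rational(1, 7)) = -356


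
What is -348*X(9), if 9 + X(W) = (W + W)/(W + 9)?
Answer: 2784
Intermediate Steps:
X(W) = -9 + 2*W/(9 + W) (X(W) = -9 + (W + W)/(W + 9) = -9 + (2*W)/(9 + W) = -9 + 2*W/(9 + W))
-348*X(9) = -348*(-81 - 7*9)/(9 + 9) = -348*(-81 - 63)/18 = -58*(-144)/3 = -348*(-8) = 2784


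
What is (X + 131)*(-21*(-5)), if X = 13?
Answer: 15120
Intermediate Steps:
(X + 131)*(-21*(-5)) = (13 + 131)*(-21*(-5)) = 144*105 = 15120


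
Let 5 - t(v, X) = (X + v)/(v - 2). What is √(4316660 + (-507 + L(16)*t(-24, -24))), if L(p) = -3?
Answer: √729428258/13 ≈ 2077.5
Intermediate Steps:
t(v, X) = 5 - (X + v)/(-2 + v) (t(v, X) = 5 - (X + v)/(v - 2) = 5 - (X + v)/(-2 + v))
√(4316660 + (-507 + L(16)*t(-24, -24))) = √(4316660 + (-507 - 3*(-10 - 1*(-24) + 4*(-24))/(-2 - 24))) = √(4316660 + (-507 - 3*(-10 + 24 - 96)/(-26))) = √(4316660 + (-507 - (-3)*(-82)/26)) = √(4316660 + (-507 - 3*41/13)) = √(4316660 + (-507 - 123/13)) = √(4316660 - 6714/13) = √(56109866/13) = √729428258/13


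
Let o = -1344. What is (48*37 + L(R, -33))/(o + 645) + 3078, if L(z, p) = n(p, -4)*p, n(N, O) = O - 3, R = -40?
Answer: 716505/233 ≈ 3075.1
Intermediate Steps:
n(N, O) = -3 + O
L(z, p) = -7*p (L(z, p) = (-3 - 4)*p = -7*p)
(48*37 + L(R, -33))/(o + 645) + 3078 = (48*37 - 7*(-33))/(-1344 + 645) + 3078 = (1776 + 231)/(-699) + 3078 = 2007*(-1/699) + 3078 = -669/233 + 3078 = 716505/233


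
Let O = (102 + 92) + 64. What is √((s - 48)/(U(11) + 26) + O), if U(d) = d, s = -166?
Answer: 2*√86321/37 ≈ 15.881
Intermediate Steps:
O = 258 (O = 194 + 64 = 258)
√((s - 48)/(U(11) + 26) + O) = √((-166 - 48)/(11 + 26) + 258) = √(-214/37 + 258) = √(9332/37) = 2*√86321/37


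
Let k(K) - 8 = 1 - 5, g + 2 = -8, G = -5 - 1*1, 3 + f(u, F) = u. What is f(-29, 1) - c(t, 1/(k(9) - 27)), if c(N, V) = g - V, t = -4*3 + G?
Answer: -507/23 ≈ -22.043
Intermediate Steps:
f(u, F) = -3 + u
G = -6 (G = -5 - 1 = -6)
g = -10 (g = -2 - 8 = -10)
k(K) = 4 (k(K) = 8 + (1 - 5) = 8 - 4 = 4)
t = -18 (t = -4*3 - 6 = -12 - 6 = -18)
c(N, V) = -10 - V
f(-29, 1) - c(t, 1/(k(9) - 27)) = (-3 - 29) - (-10 - 1/(4 - 27)) = -32 - (-10 - 1/(-23)) = -32 - (-10 - 1*(-1/23)) = -32 - (-10 + 1/23) = -32 - 1*(-229/23) = -32 + 229/23 = -507/23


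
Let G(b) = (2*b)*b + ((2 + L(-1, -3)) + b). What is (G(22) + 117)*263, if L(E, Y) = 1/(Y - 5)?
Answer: 2333073/8 ≈ 2.9163e+5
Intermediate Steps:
L(E, Y) = 1/(-5 + Y)
G(b) = 15/8 + b + 2*b² (G(b) = (2*b)*b + ((2 + 1/(-5 - 3)) + b) = 2*b² + ((2 + 1/(-8)) + b) = 2*b² + ((2 - ⅛) + b) = 2*b² + (15/8 + b) = 15/8 + b + 2*b²)
(G(22) + 117)*263 = ((15/8 + 22 + 2*22²) + 117)*263 = ((15/8 + 22 + 2*484) + 117)*263 = ((15/8 + 22 + 968) + 117)*263 = (7935/8 + 117)*263 = (8871/8)*263 = 2333073/8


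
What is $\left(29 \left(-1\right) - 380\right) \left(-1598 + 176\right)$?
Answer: $581598$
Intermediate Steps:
$\left(29 \left(-1\right) - 380\right) \left(-1598 + 176\right) = \left(-29 - 380\right) \left(-1422\right) = \left(-409\right) \left(-1422\right) = 581598$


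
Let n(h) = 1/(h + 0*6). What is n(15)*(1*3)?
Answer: 1/5 ≈ 0.20000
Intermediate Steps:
n(h) = 1/h (n(h) = 1/(h + 0) = 1/h)
n(15)*(1*3) = (1*3)/15 = (1/15)*3 = 1/5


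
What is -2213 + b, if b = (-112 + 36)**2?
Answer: 3563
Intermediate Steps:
b = 5776 (b = (-76)**2 = 5776)
-2213 + b = -2213 + 5776 = 3563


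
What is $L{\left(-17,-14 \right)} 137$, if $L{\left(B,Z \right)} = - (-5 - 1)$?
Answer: $822$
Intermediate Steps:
$L{\left(B,Z \right)} = 6$ ($L{\left(B,Z \right)} = \left(-1\right) \left(-6\right) = 6$)
$L{\left(-17,-14 \right)} 137 = 6 \cdot 137 = 822$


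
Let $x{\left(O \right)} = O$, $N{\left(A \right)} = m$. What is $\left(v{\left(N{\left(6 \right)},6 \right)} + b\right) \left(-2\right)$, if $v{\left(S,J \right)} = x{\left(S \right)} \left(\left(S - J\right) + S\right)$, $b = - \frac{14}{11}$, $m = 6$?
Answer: $- \frac{764}{11} \approx -69.455$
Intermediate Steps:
$N{\left(A \right)} = 6$
$b = - \frac{14}{11}$ ($b = \left(-14\right) \frac{1}{11} = - \frac{14}{11} \approx -1.2727$)
$v{\left(S,J \right)} = S \left(- J + 2 S\right)$ ($v{\left(S,J \right)} = S \left(\left(S - J\right) + S\right) = S \left(- J + 2 S\right)$)
$\left(v{\left(N{\left(6 \right)},6 \right)} + b\right) \left(-2\right) = \left(6 \left(\left(-1\right) 6 + 2 \cdot 6\right) - \frac{14}{11}\right) \left(-2\right) = \left(6 \left(-6 + 12\right) - \frac{14}{11}\right) \left(-2\right) = \left(6 \cdot 6 - \frac{14}{11}\right) \left(-2\right) = \left(36 - \frac{14}{11}\right) \left(-2\right) = \frac{382}{11} \left(-2\right) = - \frac{764}{11}$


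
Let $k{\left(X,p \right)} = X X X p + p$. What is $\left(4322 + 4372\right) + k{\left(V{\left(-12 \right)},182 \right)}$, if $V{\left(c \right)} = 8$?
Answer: $102060$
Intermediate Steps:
$k{\left(X,p \right)} = p + p X^{3}$ ($k{\left(X,p \right)} = X^{2} X p + p = X^{3} p + p = p X^{3} + p = p + p X^{3}$)
$\left(4322 + 4372\right) + k{\left(V{\left(-12 \right)},182 \right)} = \left(4322 + 4372\right) + 182 \left(1 + 8^{3}\right) = 8694 + 182 \left(1 + 512\right) = 8694 + 182 \cdot 513 = 8694 + 93366 = 102060$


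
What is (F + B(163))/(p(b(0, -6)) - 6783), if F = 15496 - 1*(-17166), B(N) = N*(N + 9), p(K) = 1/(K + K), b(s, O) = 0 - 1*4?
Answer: -485584/54265 ≈ -8.9484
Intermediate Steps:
b(s, O) = -4 (b(s, O) = 0 - 4 = -4)
p(K) = 1/(2*K)
B(N) = N*(9 + N)
F = 32662 (F = 15496 + 17166 = 32662)
(F + B(163))/(p(b(0, -6)) - 6783) = (32662 + 163*(9 + 163))/((½)/(-4) - 6783) = (32662 + 163*172)/((½)*(-¼) - 6783) = (32662 + 28036)/(-⅛ - 6783) = 60698/(-54265/8) = 60698*(-8/54265) = -485584/54265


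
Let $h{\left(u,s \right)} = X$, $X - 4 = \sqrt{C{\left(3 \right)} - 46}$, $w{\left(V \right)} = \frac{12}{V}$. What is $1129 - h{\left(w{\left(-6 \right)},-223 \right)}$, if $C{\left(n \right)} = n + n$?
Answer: $1125 - 2 i \sqrt{10} \approx 1125.0 - 6.3246 i$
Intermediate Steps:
$C{\left(n \right)} = 2 n$
$X = 4 + 2 i \sqrt{10}$ ($X = 4 + \sqrt{2 \cdot 3 - 46} = 4 + \sqrt{6 - 46} = 4 + \sqrt{-40} = 4 + 2 i \sqrt{10} \approx 4.0 + 6.3246 i$)
$h{\left(u,s \right)} = 4 + 2 i \sqrt{10}$
$1129 - h{\left(w{\left(-6 \right)},-223 \right)} = 1129 - \left(4 + 2 i \sqrt{10}\right) = 1125 - 2 i \sqrt{10}$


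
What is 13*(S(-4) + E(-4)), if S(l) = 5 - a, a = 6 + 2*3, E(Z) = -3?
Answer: -130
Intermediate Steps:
a = 12 (a = 6 + 6 = 12)
S(l) = -7 (S(l) = 5 - 1*12 = 5 - 12 = -7)
13*(S(-4) + E(-4)) = 13*(-7 - 3) = 13*(-10) = -130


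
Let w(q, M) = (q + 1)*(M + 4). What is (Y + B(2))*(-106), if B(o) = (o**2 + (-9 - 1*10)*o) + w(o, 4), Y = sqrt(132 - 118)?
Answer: 1060 - 106*sqrt(14) ≈ 663.38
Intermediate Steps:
w(q, M) = (1 + q)*(4 + M)
Y = sqrt(14) ≈ 3.7417
B(o) = 8 + o**2 - 11*o (B(o) = (o**2 + (-9 - 1*10)*o) + (4 + 4 + 4*o + 4*o) = (o**2 + (-9 - 10)*o) + (8 + 8*o) = (o**2 - 19*o) + (8 + 8*o) = 8 + o**2 - 11*o)
(Y + B(2))*(-106) = (sqrt(14) + (8 + 2**2 - 11*2))*(-106) = (sqrt(14) + (8 + 4 - 22))*(-106) = (sqrt(14) - 10)*(-106) = (-10 + sqrt(14))*(-106) = 1060 - 106*sqrt(14)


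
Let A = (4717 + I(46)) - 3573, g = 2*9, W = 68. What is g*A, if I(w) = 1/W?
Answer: 700137/34 ≈ 20592.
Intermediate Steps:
I(w) = 1/68
g = 18
A = 77793/68 (A = (4717 + 1/68) - 3573 = 320757/68 - 3573 = 77793/68 ≈ 1144.0)
g*A = 18*(77793/68) = 700137/34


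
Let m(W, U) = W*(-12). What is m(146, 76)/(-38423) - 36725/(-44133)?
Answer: 1488405691/1695722259 ≈ 0.87774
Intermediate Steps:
m(W, U) = -12*W
m(146, 76)/(-38423) - 36725/(-44133) = -12*146/(-38423) - 36725/(-44133) = -1752*(-1/38423) - 36725*(-1/44133) = 1752/38423 + 36725/44133 = 1488405691/1695722259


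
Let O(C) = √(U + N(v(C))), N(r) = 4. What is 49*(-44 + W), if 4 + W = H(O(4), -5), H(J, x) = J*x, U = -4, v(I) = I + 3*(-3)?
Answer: -2352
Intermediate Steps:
v(I) = -9 + I (v(I) = I - 9 = -9 + I)
O(C) = 0 (O(C) = √(-4 + 4) = √0 = 0)
W = -4 (W = -4 + 0*(-5) = -4 + 0 = -4)
49*(-44 + W) = 49*(-44 - 4) = 49*(-48) = -2352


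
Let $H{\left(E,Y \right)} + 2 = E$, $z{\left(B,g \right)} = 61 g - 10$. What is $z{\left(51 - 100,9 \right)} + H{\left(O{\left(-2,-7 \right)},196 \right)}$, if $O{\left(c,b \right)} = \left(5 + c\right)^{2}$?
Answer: $546$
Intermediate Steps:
$z{\left(B,g \right)} = -10 + 61 g$
$H{\left(E,Y \right)} = -2 + E$
$z{\left(51 - 100,9 \right)} + H{\left(O{\left(-2,-7 \right)},196 \right)} = \left(-10 + 61 \cdot 9\right) - \left(2 - \left(5 - 2\right)^{2}\right) = \left(-10 + 549\right) - \left(2 - 3^{2}\right) = 539 + \left(-2 + 9\right) = 539 + 7 = 546$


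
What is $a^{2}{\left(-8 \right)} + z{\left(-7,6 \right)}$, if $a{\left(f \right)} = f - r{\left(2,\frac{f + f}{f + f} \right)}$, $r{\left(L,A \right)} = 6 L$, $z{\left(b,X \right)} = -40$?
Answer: $360$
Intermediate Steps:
$a{\left(f \right)} = -12 + f$ ($a{\left(f \right)} = f - 6 \cdot 2 = f - 12 = -12 + f$)
$a^{2}{\left(-8 \right)} + z{\left(-7,6 \right)} = \left(-12 - 8\right)^{2} - 40 = \left(-20\right)^{2} - 40 = 400 - 40 = 360$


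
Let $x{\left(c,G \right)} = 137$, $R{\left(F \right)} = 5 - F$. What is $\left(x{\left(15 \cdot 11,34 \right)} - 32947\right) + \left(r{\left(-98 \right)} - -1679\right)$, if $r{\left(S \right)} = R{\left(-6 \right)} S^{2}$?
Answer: $74513$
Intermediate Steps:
$r{\left(S \right)} = 11 S^{2}$ ($r{\left(S \right)} = \left(5 - -6\right) S^{2} = \left(5 + 6\right) S^{2} = 11 S^{2}$)
$\left(x{\left(15 \cdot 11,34 \right)} - 32947\right) + \left(r{\left(-98 \right)} - -1679\right) = \left(137 - 32947\right) - \left(-1679 - 11 \left(-98\right)^{2}\right) = -32810 + \left(11 \cdot 9604 + 1679\right) = -32810 + \left(105644 + 1679\right) = -32810 + 107323 = 74513$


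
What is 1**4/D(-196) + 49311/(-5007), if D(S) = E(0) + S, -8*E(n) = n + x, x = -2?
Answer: -12876847/1306827 ≈ -9.8535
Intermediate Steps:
E(n) = 1/4 - n/8 (E(n) = -(n - 2)/8 = -(-2 + n)/8 = 1/4 - n/8)
D(S) = 1/4 + S (D(S) = (1/4 - 1/8*0) + S = (1/4 + 0) + S = 1/4 + S)
1**4/D(-196) + 49311/(-5007) = 1**4/(1/4 - 196) + 49311/(-5007) = 1/(-783/4) + 49311*(-1/5007) = 1*(-4/783) - 16437/1669 = -4/783 - 16437/1669 = -12876847/1306827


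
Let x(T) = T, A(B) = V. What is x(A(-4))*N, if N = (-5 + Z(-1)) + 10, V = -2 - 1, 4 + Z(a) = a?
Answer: 0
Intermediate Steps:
Z(a) = -4 + a
V = -3
A(B) = -3
N = 0 (N = (-5 + (-4 - 1)) + 10 = (-5 - 5) + 10 = -10 + 10 = 0)
x(A(-4))*N = -3*0 = 0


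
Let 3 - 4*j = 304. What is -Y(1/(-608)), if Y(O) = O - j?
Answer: -45751/608 ≈ -75.248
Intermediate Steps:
j = -301/4 (j = ¾ - ¼*304 = ¾ - 76 = -301/4 ≈ -75.250)
Y(O) = 301/4 + O (Y(O) = O - 1*(-301/4) = O + 301/4 = 301/4 + O)
-Y(1/(-608)) = -(301/4 + 1/(-608)) = -(301/4 - 1/608) = -1*45751/608 = -45751/608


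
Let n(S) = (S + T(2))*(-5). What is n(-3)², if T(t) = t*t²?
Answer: 625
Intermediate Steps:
T(t) = t³
n(S) = -40 - 5*S (n(S) = (S + 2³)*(-5) = (S + 8)*(-5) = (8 + S)*(-5) = -40 - 5*S)
n(-3)² = (-40 - 5*(-3))² = (-40 + 15)² = (-25)² = 625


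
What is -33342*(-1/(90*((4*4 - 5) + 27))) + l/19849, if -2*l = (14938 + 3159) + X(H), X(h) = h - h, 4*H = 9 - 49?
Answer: 52571624/5656965 ≈ 9.2933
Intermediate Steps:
H = -10 (H = (9 - 49)/4 = (1/4)*(-40) = -10)
X(h) = 0
l = -18097/2 (l = -((14938 + 3159) + 0)/2 = -(18097 + 0)/2 = -1/2*18097 = -18097/2 ≈ -9048.5)
-33342*(-1/(90*((4*4 - 5) + 27))) + l/19849 = -33342*(-1/(90*((4*4 - 5) + 27))) - 18097/2/19849 = -33342*(-1/(90*((16 - 5) + 27))) - 18097/2*1/19849 = -33342*(-1/(90*(11 + 27))) - 18097/39698 = -33342/((-90*38)) - 18097/39698 = -33342/(-3420) - 18097/39698 = -33342*(-1/3420) - 18097/39698 = 5557/570 - 18097/39698 = 52571624/5656965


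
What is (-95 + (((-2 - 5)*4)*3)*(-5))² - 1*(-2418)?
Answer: 108043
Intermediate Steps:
(-95 + (((-2 - 5)*4)*3)*(-5))² - 1*(-2418) = (-95 + (-7*4*3)*(-5))² + 2418 = (-95 - 28*3*(-5))² + 2418 = (-95 - 84*(-5))² + 2418 = (-95 + 420)² + 2418 = 325² + 2418 = 105625 + 2418 = 108043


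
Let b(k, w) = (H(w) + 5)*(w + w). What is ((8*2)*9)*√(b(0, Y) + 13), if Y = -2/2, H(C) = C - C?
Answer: 144*√3 ≈ 249.42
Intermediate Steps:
H(C) = 0
Y = -1 (Y = -2*½ = -1)
b(k, w) = 10*w (b(k, w) = (0 + 5)*(w + w) = 5*(2*w) = 10*w)
((8*2)*9)*√(b(0, Y) + 13) = ((8*2)*9)*√(10*(-1) + 13) = (16*9)*√(-10 + 13) = 144*√3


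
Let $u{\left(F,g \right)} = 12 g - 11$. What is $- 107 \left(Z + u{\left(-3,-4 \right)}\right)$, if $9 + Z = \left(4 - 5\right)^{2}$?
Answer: $7169$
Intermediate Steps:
$u{\left(F,g \right)} = -11 + 12 g$
$Z = -8$ ($Z = -9 + \left(4 - 5\right)^{2} = -9 + \left(-1\right)^{2} = -9 + 1 = -8$)
$- 107 \left(Z + u{\left(-3,-4 \right)}\right) = - 107 \left(-8 + \left(-11 + 12 \left(-4\right)\right)\right) = - 107 \left(-8 - 59\right) = \left(-107\right) \left(-67\right) = 7169$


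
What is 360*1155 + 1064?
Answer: 416864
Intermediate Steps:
360*1155 + 1064 = 415800 + 1064 = 416864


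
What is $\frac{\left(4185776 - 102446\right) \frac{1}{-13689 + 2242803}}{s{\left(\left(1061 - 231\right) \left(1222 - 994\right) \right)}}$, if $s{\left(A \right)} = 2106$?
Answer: $\frac{680555}{782419014} \approx 0.00086981$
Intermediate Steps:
$\frac{\left(4185776 - 102446\right) \frac{1}{-13689 + 2242803}}{s{\left(\left(1061 - 231\right) \left(1222 - 994\right) \right)}} = \frac{\left(4185776 - 102446\right) \frac{1}{-13689 + 2242803}}{2106} = \frac{4083330}{2229114} \cdot \frac{1}{2106} = 4083330 \cdot \frac{1}{2229114} \cdot \frac{1}{2106} = \frac{680555}{371519} \cdot \frac{1}{2106} = \frac{680555}{782419014}$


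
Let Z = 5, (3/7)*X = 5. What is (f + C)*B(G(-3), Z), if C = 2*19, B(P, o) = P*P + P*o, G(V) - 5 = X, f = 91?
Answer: 139750/3 ≈ 46583.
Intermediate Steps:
X = 35/3 (X = (7/3)*5 = 35/3 ≈ 11.667)
G(V) = 50/3 (G(V) = 5 + 35/3 = 50/3)
B(P, o) = P² + P*o
C = 38
(f + C)*B(G(-3), Z) = (91 + 38)*(50*(50/3 + 5)/3) = 129*((50/3)*(65/3)) = 129*(3250/9) = 139750/3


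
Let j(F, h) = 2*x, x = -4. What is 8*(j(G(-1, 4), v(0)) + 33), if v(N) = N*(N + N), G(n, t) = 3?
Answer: 200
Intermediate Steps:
v(N) = 2*N² (v(N) = N*(2*N) = 2*N²)
j(F, h) = -8 (j(F, h) = 2*(-4) = -8)
8*(j(G(-1, 4), v(0)) + 33) = 8*(-8 + 33) = 8*25 = 200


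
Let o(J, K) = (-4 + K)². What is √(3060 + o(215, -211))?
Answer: √49285 ≈ 222.00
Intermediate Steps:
√(3060 + o(215, -211)) = √(3060 + (-4 - 211)²) = √(3060 + (-215)²) = √(3060 + 46225) = √49285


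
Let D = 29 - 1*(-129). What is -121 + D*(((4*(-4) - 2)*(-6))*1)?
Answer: 16943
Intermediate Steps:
D = 158 (D = 29 + 129 = 158)
-121 + D*(((4*(-4) - 2)*(-6))*1) = -121 + 158*(((4*(-4) - 2)*(-6))*1) = -121 + 158*(((-16 - 2)*(-6))*1) = -121 + 158*(-18*(-6)*1) = -121 + 158*(108*1) = -121 + 158*108 = -121 + 17064 = 16943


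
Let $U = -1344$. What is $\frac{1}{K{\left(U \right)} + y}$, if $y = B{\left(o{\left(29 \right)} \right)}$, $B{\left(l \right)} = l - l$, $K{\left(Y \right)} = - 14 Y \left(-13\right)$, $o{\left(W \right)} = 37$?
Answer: $- \frac{1}{244608} \approx -4.0882 \cdot 10^{-6}$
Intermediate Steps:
$K{\left(Y \right)} = 182 Y$
$B{\left(l \right)} = 0$
$y = 0$
$\frac{1}{K{\left(U \right)} + y} = \frac{1}{182 \left(-1344\right) + 0} = \frac{1}{-244608 + 0} = \frac{1}{-244608} = - \frac{1}{244608}$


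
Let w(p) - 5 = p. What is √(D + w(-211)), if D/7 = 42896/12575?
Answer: I*√1151959534/2515 ≈ 13.495*I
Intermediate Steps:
w(p) = 5 + p
D = 300272/12575 (D = 7*(42896/12575) = 300272/12575 ≈ 23.878)
√(D + w(-211)) = √(300272/12575 + (5 - 211)) = √(300272/12575 - 206) = √(-2290178/12575) = I*√1151959534/2515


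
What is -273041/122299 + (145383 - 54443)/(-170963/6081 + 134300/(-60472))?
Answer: -1023223509813345049/341066009172491 ≈ -3000.1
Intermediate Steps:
-273041/122299 + (145383 - 54443)/(-170963/6081 + 134300/(-60472)) = -273041*1/122299 + 90940/(-170963*1/6081 + 134300*(-1/60472)) = -273041/122299 + 90940/(-170963/6081 - 33575/15118) = -273041/122299 + 90940/(-2788788209/91932558) = -273041/122299 + 90940*(-91932558/2788788209) = -273041/122299 - 8360346824520/2788788209 = -1023223509813345049/341066009172491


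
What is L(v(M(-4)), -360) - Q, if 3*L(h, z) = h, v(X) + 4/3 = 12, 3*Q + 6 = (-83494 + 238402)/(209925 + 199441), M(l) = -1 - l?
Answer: 10001788/1842147 ≈ 5.4294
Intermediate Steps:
Q = -383548/204683 (Q = -2 + ((-83494 + 238402)/(209925 + 199441))/3 = -2 + (154908/409366)/3 = -2 + (154908*(1/409366))/3 = -2 + (⅓)*(77454/204683) = -2 + 25818/204683 = -383548/204683 ≈ -1.8739)
v(X) = 32/3 (v(X) = -4/3 + 12 = 32/3)
L(h, z) = h/3
L(v(M(-4)), -360) - Q = (⅓)*(32/3) - 1*(-383548/204683) = 32/9 + 383548/204683 = 10001788/1842147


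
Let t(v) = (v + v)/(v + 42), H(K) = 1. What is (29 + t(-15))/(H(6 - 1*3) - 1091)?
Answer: -251/9810 ≈ -0.025586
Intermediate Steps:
t(v) = 2*v/(42 + v) (t(v) = (2*v)/(42 + v) = 2*v/(42 + v))
(29 + t(-15))/(H(6 - 1*3) - 1091) = (29 + 2*(-15)/(42 - 15))/(1 - 1091) = (29 + 2*(-15)/27)/(-1090) = (29 + 2*(-15)*(1/27))*(-1/1090) = (29 - 10/9)*(-1/1090) = (251/9)*(-1/1090) = -251/9810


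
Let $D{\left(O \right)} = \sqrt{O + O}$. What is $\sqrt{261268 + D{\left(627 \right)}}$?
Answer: $\sqrt{261268 + \sqrt{1254}} \approx 511.18$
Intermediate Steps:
$D{\left(O \right)} = \sqrt{2} \sqrt{O}$ ($D{\left(O \right)} = \sqrt{2 O} = \sqrt{2} \sqrt{O}$)
$\sqrt{261268 + D{\left(627 \right)}} = \sqrt{261268 + \sqrt{2} \sqrt{627}} = \sqrt{261268 + \sqrt{1254}}$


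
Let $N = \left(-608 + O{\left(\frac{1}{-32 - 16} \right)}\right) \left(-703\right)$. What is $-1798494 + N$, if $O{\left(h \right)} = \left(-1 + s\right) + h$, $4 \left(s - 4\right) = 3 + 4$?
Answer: $- \frac{65970941}{48} \approx -1.3744 \cdot 10^{6}$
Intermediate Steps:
$s = \frac{23}{4}$ ($s = 4 + \frac{3 + 4}{4} = 4 + \frac{1}{4} \cdot 7 = 4 + \frac{7}{4} = \frac{23}{4} \approx 5.75$)
$O{\left(h \right)} = \frac{19}{4} + h$ ($O{\left(h \right)} = \left(-1 + \frac{23}{4}\right) + h = \frac{19}{4} + h$)
$N = \frac{20356771}{48}$ ($N = \left(-608 + \left(\frac{19}{4} + \frac{1}{-32 - 16}\right)\right) \left(-703\right) = \left(-608 + \left(\frac{19}{4} + \frac{1}{-48}\right)\right) \left(-703\right) = \left(-608 + \left(\frac{19}{4} - \frac{1}{48}\right)\right) \left(-703\right) = \left(-608 + \frac{227}{48}\right) \left(-703\right) = \left(- \frac{28957}{48}\right) \left(-703\right) = \frac{20356771}{48} \approx 4.241 \cdot 10^{5}$)
$-1798494 + N = -1798494 + \frac{20356771}{48} = - \frac{65970941}{48}$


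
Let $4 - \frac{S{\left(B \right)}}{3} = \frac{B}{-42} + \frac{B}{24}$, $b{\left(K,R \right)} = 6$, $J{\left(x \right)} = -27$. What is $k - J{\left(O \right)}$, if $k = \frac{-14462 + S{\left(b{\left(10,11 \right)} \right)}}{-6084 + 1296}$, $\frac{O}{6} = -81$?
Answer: $\frac{4024337}{134064} \approx 30.018$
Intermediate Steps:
$O = -486$ ($O = 6 \left(-81\right) = -486$)
$S{\left(B \right)} = 12 - \frac{3 B}{56}$ ($S{\left(B \right)} = 12 - 3 \left(\frac{B}{-42} + \frac{B}{24}\right) = 12 - 3 \left(B \left(- \frac{1}{42}\right) + B \frac{1}{24}\right) = 12 - 3 \left(- \frac{B}{42} + \frac{B}{24}\right) = 12 - 3 \frac{B}{56} = 12 - \frac{3 B}{56}$)
$k = \frac{404609}{134064}$ ($k = \frac{-14462 + \left(12 - \frac{9}{28}\right)}{-6084 + 1296} = \frac{-14462 + \left(12 - \frac{9}{28}\right)}{-4788} = \left(-14462 + \frac{327}{28}\right) \left(- \frac{1}{4788}\right) = \left(- \frac{404609}{28}\right) \left(- \frac{1}{4788}\right) = \frac{404609}{134064} \approx 3.018$)
$k - J{\left(O \right)} = \frac{404609}{134064} - -27 = \frac{404609}{134064} + 27 = \frac{4024337}{134064}$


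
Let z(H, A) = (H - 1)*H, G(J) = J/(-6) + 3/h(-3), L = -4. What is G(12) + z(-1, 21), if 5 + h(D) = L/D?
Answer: -9/11 ≈ -0.81818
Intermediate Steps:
h(D) = -5 - 4/D
G(J) = -9/11 - J/6 (G(J) = J/(-6) + 3/(-5 - 4/(-3)) = J*(-⅙) + 3/(-5 - 4*(-⅓)) = -J/6 + 3/(-5 + 4/3) = -J/6 + 3/(-11/3) = -J/6 + 3*(-3/11) = -J/6 - 9/11 = -9/11 - J/6)
z(H, A) = H*(-1 + H) (z(H, A) = (-1 + H)*H = H*(-1 + H))
G(12) + z(-1, 21) = (-9/11 - ⅙*12) - (-1 - 1) = (-9/11 - 2) - 1*(-2) = -31/11 + 2 = -9/11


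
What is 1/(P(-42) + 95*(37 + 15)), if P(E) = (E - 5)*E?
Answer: 1/6914 ≈ 0.00014463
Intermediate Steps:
P(E) = E*(-5 + E) (P(E) = (-5 + E)*E = E*(-5 + E))
1/(P(-42) + 95*(37 + 15)) = 1/(-42*(-5 - 42) + 95*(37 + 15)) = 1/(-42*(-47) + 95*52) = 1/(1974 + 4940) = 1/6914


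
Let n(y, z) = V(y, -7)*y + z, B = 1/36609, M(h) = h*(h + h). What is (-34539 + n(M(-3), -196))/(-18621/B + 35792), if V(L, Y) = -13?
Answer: 289/5633557 ≈ 5.1300e-5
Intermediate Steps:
M(h) = 2*h² (M(h) = h*(2*h) = 2*h²)
B = 1/36609 ≈ 2.7316e-5
n(y, z) = z - 13*y (n(y, z) = -13*y + z = z - 13*y)
(-34539 + n(M(-3), -196))/(-18621/B + 35792) = (-34539 + (-196 - 26*(-3)²))/(-18621/1/36609 + 35792) = (-34539 + (-196 - 26*9))/(-18621*36609 + 35792) = (-34539 + (-196 - 13*18))/(-681696189 + 35792) = (-34539 + (-196 - 234))/(-681660397) = (-34539 - 430)*(-1/681660397) = -34969*(-1/681660397) = 289/5633557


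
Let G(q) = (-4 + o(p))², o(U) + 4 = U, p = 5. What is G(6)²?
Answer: 81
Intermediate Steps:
o(U) = -4 + U
G(q) = 9 (G(q) = (-4 + (-4 + 5))² = (-4 + 1)² = (-3)² = 9)
G(6)² = 9² = 81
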